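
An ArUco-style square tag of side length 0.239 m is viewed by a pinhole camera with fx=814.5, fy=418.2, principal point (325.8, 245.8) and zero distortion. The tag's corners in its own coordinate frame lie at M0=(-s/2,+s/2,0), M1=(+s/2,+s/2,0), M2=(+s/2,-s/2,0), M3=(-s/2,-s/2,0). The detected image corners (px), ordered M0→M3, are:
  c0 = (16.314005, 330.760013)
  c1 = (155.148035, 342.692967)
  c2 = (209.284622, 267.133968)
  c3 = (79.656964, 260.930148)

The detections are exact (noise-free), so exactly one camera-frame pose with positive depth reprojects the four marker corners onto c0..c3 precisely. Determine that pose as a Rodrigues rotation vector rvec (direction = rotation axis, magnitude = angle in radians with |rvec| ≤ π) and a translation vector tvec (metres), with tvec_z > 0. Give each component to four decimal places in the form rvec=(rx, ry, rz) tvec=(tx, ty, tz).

Intrinsics K: fx=814.5, fy=418.2, cx=325.8, cy=245.8
Marker side s = 0.239 m; corners in marker frame (Z=0):
  M0 = (-0.1195, +0.1195, 0)
  M1 = (+0.1195, +0.1195, 0)
  M2 = (+0.1195, -0.1195, 0)
  M3 = (-0.1195, -0.1195, 0)
Detected image corners:
  c0 = (16.314005, 330.760013) px
  c1 = (155.148035, 342.692967) px
  c2 = (209.284622, 267.133968) px
  c3 = (79.656964, 260.930148) px
Planar DLT: solve 8×8 A·h = b for H (H[2,2]=1):
  H  [+528.61099 -293.48495 +114.30062]
  H  [-46.37010 +180.92203 +298.45198]
  H  [-0.27874 -0.40895 +1.00000]
B = K⁻¹H; ‖b₁‖=0.811698, ‖b₂‖=0.811698; λ = 2/(‖b₁‖+‖b₂‖) = 1.231985, sign → tz>0 ⇒ λ=+1.231985
r₁ = λ·B[:,0] = (+0.93692,+0.06523,-0.34340); r₂ = λ·B[:,1] = (-0.24239,+0.82911,-0.50382)
r₃ = r₁×r₂ = (+0.25185,+0.55527,+0.79262); SVD([r₁ r₂ r₃]) → R = UVᵀ:
  R  [+0.93692 -0.24239 +0.25185]
  R  [+0.06523 +0.82911 +0.55527]
  R  [-0.34340 -0.50382 +0.79262]
t = (-0.31991, +0.15511, +1.23199) m
tr R = 2.558643; θ = arccos((tr R − 1)/2) = 0.677214 rad = 38.802°
axis k = ((R−Rᵀ)₃₂, (R−Rᵀ)₁₃, (R−Rᵀ)₂₁) / (2 sinθ) = (-0.845077, +0.474968, +0.245460)
rvec = θ·k = (-0.572298, +0.321655, +0.166229)

rvec=(-0.5723, 0.3217, 0.1662) tvec=(-0.3199, 0.1551, 1.2320)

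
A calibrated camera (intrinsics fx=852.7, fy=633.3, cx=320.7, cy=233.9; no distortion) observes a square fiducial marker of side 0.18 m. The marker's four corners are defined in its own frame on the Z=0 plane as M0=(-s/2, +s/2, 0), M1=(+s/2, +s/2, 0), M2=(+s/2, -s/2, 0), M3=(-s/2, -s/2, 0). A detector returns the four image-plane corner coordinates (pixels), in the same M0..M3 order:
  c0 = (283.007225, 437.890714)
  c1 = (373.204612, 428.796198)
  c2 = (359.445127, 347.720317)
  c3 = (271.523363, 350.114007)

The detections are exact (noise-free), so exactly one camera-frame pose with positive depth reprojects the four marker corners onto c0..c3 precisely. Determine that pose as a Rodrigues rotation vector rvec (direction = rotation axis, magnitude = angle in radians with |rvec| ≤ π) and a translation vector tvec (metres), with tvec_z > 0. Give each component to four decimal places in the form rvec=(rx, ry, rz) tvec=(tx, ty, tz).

rvec=(-0.3118, -0.6408, -0.0196) tvec=(0.0044, 0.3414, 1.3830)

Intrinsics K: fx=852.7, fy=633.3, cx=320.7, cy=233.9
Marker side s = 0.18 m; corners in marker frame (Z=0):
  M0 = (-0.0900, +0.0900, 0)
  M1 = (+0.0900, +0.0900, 0)
  M2 = (+0.0900, -0.0900, 0)
  M3 = (-0.0900, -0.0900, 0)
Detected image corners:
  c0 = (283.007225, 437.890714) px
  c1 = (373.204612, 428.796198) px
  c2 = (359.445127, 347.720317) px
  c3 = (271.523363, 350.114007) px
Planar DLT: solve 8×8 A·h = b for H (H[2,2]=1):
  H  [+632.11874 +5.20252 +323.39200]
  H  [+135.50341 +389.11865 +390.25059]
  H  [+0.42716 -0.20249 +1.00000]
B = K⁻¹H; ‖b₁‖=0.723042, ‖b₂‖=0.723042; λ = 2/(‖b₁‖+‖b₂‖) = 1.383045, sign → tz>0 ⇒ λ=+1.383045
r₁ = λ·B[:,0] = (+0.80308,+0.07772,+0.59078); r₂ = λ·B[:,1] = (+0.11377,+0.95322,-0.28006)
r₃ = r₁×r₂ = (-0.58491,+0.29212,+0.75667); SVD([r₁ r₂ r₃]) → R = UVᵀ:
  R  [+0.80308 +0.11377 -0.58491]
  R  [+0.07772 +0.95322 +0.29212]
  R  [+0.59078 -0.28006 +0.75667]
t = (+0.00437, +0.34145, +1.38304) m
tr R = 2.512962; θ = arccos((tr R − 1)/2) = 0.712880 rad = 40.845°
axis k = ((R−Rᵀ)₃₂, (R−Rᵀ)₁₃, (R−Rᵀ)₂₁) / (2 sinθ) = (-0.437431, -0.898830, -0.027555)
rvec = θ·k = (-0.311836, -0.640758, -0.019643)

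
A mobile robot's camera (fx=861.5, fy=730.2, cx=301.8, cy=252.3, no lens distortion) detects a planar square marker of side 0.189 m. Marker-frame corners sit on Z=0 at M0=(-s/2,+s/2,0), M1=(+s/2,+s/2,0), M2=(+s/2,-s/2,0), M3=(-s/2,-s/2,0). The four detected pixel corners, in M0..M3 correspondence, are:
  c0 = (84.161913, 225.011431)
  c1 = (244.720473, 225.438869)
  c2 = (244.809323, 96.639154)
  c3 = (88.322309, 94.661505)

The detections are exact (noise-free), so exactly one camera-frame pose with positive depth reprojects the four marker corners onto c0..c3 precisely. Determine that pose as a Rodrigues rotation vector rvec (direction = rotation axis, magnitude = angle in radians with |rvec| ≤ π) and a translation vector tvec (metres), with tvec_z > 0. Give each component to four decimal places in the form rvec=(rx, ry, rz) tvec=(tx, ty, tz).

Intrinsics K: fx=861.5, fy=730.2, cx=301.8, cy=252.3
Marker side s = 0.189 m; corners in marker frame (Z=0):
  M0 = (-0.0945, +0.0945, 0)
  M1 = (+0.0945, +0.0945, 0)
  M2 = (+0.0945, -0.0945, 0)
  M3 = (-0.0945, -0.0945, 0)
Detected image corners:
  c0 = (84.161913, 225.011431) px
  c1 = (244.720473, 225.438869) px
  c2 = (244.809323, 96.639154) px
  c3 = (88.322309, 94.661505) px
Planar DLT: solve 8×8 A·h = b for H (H[2,2]=1):
  H  [+849.29135 -33.52371 +166.00058]
  H  [+16.77187 +663.89205 +159.61470]
  H  [+0.06455 -0.13503 +1.00000]
B = K⁻¹H; ‖b₁‖=0.965375, ‖b₂‖=0.965375; λ = 2/(‖b₁‖+‖b₂‖) = 1.035867, sign → tz>0 ⇒ λ=+1.035867
r₁ = λ·B[:,0] = (+0.99776,+0.00069,+0.06687); r₂ = λ·B[:,1] = (+0.00869,+0.99013,-0.13987)
r₃ = r₁×r₂ = (-0.06631,+0.14014,+0.98791); SVD([r₁ r₂ r₃]) → R = UVᵀ:
  R  [+0.99776 +0.00869 -0.06631]
  R  [+0.00069 +0.99013 +0.14014]
  R  [+0.06687 -0.13987 +0.98791]
t = (-0.16329, -0.13148, +1.03587) m
tr R = 2.975802; θ = arccos((tr R − 1)/2) = 0.155716 rad = 8.922°
axis k = ((R−Rᵀ)₃₂, (R−Rᵀ)₁₃, (R−Rᵀ)₂₁) / (2 sinθ) = (-0.902767, -0.429354, -0.025804)
rvec = θ·k = (-0.140575, -0.066857, -0.004018)

rvec=(-0.1406, -0.0669, -0.0040) tvec=(-0.1633, -0.1315, 1.0359)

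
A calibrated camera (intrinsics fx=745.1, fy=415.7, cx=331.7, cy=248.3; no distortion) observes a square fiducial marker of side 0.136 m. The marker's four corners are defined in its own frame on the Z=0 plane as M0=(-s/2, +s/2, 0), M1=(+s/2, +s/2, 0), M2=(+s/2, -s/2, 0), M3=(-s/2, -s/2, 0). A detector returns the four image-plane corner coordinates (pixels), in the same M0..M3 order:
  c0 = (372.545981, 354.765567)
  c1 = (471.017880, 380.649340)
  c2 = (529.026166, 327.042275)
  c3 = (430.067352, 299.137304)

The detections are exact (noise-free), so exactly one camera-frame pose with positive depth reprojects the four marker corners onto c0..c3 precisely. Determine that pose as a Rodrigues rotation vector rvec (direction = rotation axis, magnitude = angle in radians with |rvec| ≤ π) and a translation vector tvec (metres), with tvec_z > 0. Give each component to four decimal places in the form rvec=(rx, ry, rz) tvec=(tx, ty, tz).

Intrinsics K: fx=745.1, fy=415.7, cx=331.7, cy=248.3
Marker side s = 0.136 m; corners in marker frame (Z=0):
  M0 = (-0.0680, +0.0680, 0)
  M1 = (+0.0680, +0.0680, 0)
  M2 = (+0.0680, -0.0680, 0)
  M3 = (-0.0680, -0.0680, 0)
Detected image corners:
  c0 = (372.545981, 354.765567) px
  c1 = (471.017880, 380.649340) px
  c2 = (529.026166, 327.042275) px
  c3 = (430.067352, 299.137304) px
Planar DLT: solve 8×8 A·h = b for H (H[2,2]=1):
  H  [+814.77929 -356.37028 +451.02873]
  H  [+264.86198 +453.16138 +340.86093]
  H  [+0.19737 +0.15177 +1.00000]
B = K⁻¹H; ‖b₁‖=1.148875, ‖b₂‖=1.148875; λ = 2/(‖b₁‖+‖b₂‖) = 0.870416, sign → tz>0 ⇒ λ=+0.870416
r₁ = λ·B[:,0] = (+0.87533,+0.45197,+0.17180); r₂ = λ·B[:,1] = (-0.47511,+0.86995,+0.13210)
r₃ = r₁×r₂ = (-0.08975,-0.19725,+0.97624); SVD([r₁ r₂ r₃]) → R = UVᵀ:
  R  [+0.87533 -0.47511 -0.08975]
  R  [+0.45197 +0.86995 -0.19725]
  R  [+0.17180 +0.13210 +0.97624]
t = (+0.13940, +0.19381, +0.87042) m
tr R = 2.721522; θ = arccos((tr R − 1)/2) = 0.534034 rad = 30.598°
axis k = ((R−Rᵀ)₃₂, (R−Rᵀ)₁₃, (R−Rᵀ)₂₁) / (2 sinθ) = (+0.323524, -0.256920, +0.910673)
rvec = θ·k = (+0.172773, -0.137204, +0.486330)

rvec=(0.1728, -0.1372, 0.4863) tvec=(0.1394, 0.1938, 0.8704)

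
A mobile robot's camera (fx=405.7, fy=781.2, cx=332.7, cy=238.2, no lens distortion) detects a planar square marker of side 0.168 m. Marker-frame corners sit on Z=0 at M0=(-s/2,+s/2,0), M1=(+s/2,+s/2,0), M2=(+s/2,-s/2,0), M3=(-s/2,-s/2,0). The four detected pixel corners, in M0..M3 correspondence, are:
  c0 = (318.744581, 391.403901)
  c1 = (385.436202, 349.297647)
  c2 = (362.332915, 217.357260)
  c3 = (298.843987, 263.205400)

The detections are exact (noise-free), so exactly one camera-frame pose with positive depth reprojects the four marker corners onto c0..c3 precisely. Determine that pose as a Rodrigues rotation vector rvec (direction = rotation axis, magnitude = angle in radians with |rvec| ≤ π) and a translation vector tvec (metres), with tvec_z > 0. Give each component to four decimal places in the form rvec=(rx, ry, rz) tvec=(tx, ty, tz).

Intrinsics K: fx=405.7, fy=781.2, cx=332.7, cy=238.2
Marker side s = 0.168 m; corners in marker frame (Z=0):
  M0 = (-0.0840, +0.0840, 0)
  M1 = (+0.0840, +0.0840, 0)
  M2 = (+0.0840, -0.0840, 0)
  M3 = (-0.0840, -0.0840, 0)
Detected image corners:
  c0 = (318.744581, 391.403901) px
  c1 = (385.436202, 349.297647) px
  c2 = (362.332915, 217.357260) px
  c3 = (298.843987, 263.205400) px
Planar DLT: solve 8×8 A·h = b for H (H[2,2]=1):
  H  [+304.28834 +55.23437 +340.48284]
  H  [-336.19375 +709.09424 +304.60383]
  H  [-0.24311 -0.21257 +1.00000]
B = K⁻¹H; ‖b₁‖=1.042766, ‖b₂‖=1.042766; λ = 2/(‖b₁‖+‖b₂‖) = 0.958988, sign → tz>0 ⇒ λ=+0.958988
r₁ = λ·B[:,0] = (+0.91046,-0.34162,-0.23314); r₂ = λ·B[:,1] = (+0.29773,+0.93263,-0.20385)
r₃ = r₁×r₂ = (+0.28707,+0.11619,+0.95084); SVD([r₁ r₂ r₃]) → R = UVᵀ:
  R  [+0.91046 +0.29773 +0.28707]
  R  [-0.34162 +0.93263 +0.11619]
  R  [-0.23314 -0.20385 +0.95084]
t = (+0.01840, +0.08152, +0.95899) m
tr R = 2.793929; θ = arccos((tr R − 1)/2) = 0.457942 rad = 26.238°
axis k = ((R−Rᵀ)₃₂, (R−Rᵀ)₁₃, (R−Rᵀ)₂₁) / (2 sinθ) = (-0.361951, +0.588342, -0.723081)
rvec = θ·k = (-0.165752, +0.269426, -0.331129)

rvec=(-0.1658, 0.2694, -0.3311) tvec=(0.0184, 0.0815, 0.9590)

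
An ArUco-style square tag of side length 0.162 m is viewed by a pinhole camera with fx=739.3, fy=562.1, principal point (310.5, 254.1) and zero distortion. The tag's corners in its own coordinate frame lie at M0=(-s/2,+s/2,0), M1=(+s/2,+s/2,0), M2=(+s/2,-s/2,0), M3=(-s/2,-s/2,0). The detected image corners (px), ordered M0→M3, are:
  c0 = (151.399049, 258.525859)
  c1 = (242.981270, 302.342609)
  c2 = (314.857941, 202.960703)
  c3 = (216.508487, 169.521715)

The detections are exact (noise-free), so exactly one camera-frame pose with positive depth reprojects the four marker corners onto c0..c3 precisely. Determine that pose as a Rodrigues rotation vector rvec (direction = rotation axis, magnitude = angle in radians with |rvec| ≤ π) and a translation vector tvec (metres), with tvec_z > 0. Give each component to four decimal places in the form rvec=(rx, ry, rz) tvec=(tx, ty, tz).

Intrinsics K: fx=739.3, fy=562.1, cx=310.5, cy=254.1
Marker side s = 0.162 m; corners in marker frame (Z=0):
  M0 = (-0.0810, +0.0810, 0)
  M1 = (+0.0810, +0.0810, 0)
  M2 = (+0.0810, -0.0810, 0)
  M3 = (-0.0810, -0.0810, 0)
Detected image corners:
  c0 = (151.399049, 258.525859) px
  c1 = (242.981270, 302.342609) px
  c2 = (314.857941, 202.960703) px
  c3 = (216.508487, 169.521715) px
Planar DLT: solve 8×8 A·h = b for H (H[2,2]=1):
  H  [+432.58488 -430.71735 +228.99100]
  H  [+83.38972 +570.59705 +232.14975]
  H  [-0.66407 -0.03908 +1.00000]
B = K⁻¹H; ‖b₁‖=1.178446, ‖b₂‖=1.178447; λ = 2/(‖b₁‖+‖b₂‖) = 0.848575, sign → tz>0 ⇒ λ=+0.848575
r₁ = λ·B[:,0] = (+0.73320,+0.38063,-0.56351); r₂ = λ·B[:,1] = (-0.48045,+0.87639,-0.03316)
r₃ = r₁×r₂ = (+0.48124,+0.29506,+0.82544); SVD([r₁ r₂ r₃]) → R = UVᵀ:
  R  [+0.73320 -0.48045 +0.48124]
  R  [+0.38063 +0.87639 +0.29506]
  R  [-0.56351 -0.03316 +0.82544]
t = (-0.09356, -0.03314, +0.84857) m
tr R = 2.435030; θ = arccos((tr R − 1)/2) = 0.770568 rad = 44.150°
axis k = ((R−Rᵀ)₃₂, (R−Rᵀ)₁₃, (R−Rᵀ)₂₁) / (2 sinθ) = (-0.235604, +0.749953, +0.618111)
rvec = θ·k = (-0.181549, +0.577890, +0.476297)

rvec=(-0.1815, 0.5779, 0.4763) tvec=(-0.0936, -0.0331, 0.8486)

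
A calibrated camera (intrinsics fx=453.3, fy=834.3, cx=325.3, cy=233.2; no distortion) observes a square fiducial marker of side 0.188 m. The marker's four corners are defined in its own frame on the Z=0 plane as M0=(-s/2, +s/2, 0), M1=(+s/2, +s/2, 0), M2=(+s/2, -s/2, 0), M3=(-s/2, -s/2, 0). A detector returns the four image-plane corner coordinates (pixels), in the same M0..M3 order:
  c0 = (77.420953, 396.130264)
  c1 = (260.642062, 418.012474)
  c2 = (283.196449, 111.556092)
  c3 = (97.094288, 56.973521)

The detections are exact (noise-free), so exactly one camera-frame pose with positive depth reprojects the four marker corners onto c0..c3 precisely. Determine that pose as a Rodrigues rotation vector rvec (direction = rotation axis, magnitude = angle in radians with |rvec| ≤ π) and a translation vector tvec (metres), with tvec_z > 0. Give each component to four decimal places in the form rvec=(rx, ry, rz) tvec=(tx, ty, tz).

rvec=(0.0862, -0.2487, 0.1328) tvec=(-0.1498, 0.0090, 0.4805)

Intrinsics K: fx=453.3, fy=834.3, cx=325.3, cy=233.2
Marker side s = 0.188 m; corners in marker frame (Z=0):
  M0 = (-0.0940, +0.0940, 0)
  M1 = (+0.0940, +0.0940, 0)
  M2 = (+0.0940, -0.0940, 0)
  M3 = (-0.0940, -0.0940, 0)
Detected image corners:
  c0 = (77.420953, 396.130264) px
  c1 = (260.642062, 418.012474) px
  c2 = (283.196449, 111.556092) px
  c3 = (97.094288, 56.973521) px
Planar DLT: solve 8×8 A·h = b for H (H[2,2]=1):
  H  [+1075.87326 -87.06269 +183.97678]
  H  [+330.41996 +1747.83761 +248.77047]
  H  [+0.52193 +0.14267 +1.00000]
B = K⁻¹H; ‖b₁‖=2.080980, ‖b₂‖=2.080980; λ = 2/(‖b₁‖+‖b₂‖) = 0.480543, sign → tz>0 ⇒ λ=+0.480543
r₁ = λ·B[:,0] = (+0.96054,+0.12021,+0.25081); r₂ = λ·B[:,1] = (-0.14149,+0.98756,+0.06856)
r₃ = r₁×r₂ = (-0.23945,-0.10134,+0.96561); SVD([r₁ r₂ r₃]) → R = UVᵀ:
  R  [+0.96054 -0.14149 -0.23945]
  R  [+0.12021 +0.98756 -0.10134]
  R  [+0.25081 +0.06856 +0.96561]
t = (-0.14982, +0.00897, +0.48054) m
tr R = 2.913711; θ = arccos((tr R − 1)/2) = 0.294817 rad = 16.892°
axis k = ((R−Rᵀ)₃₂, (R−Rᵀ)₁₃, (R−Rᵀ)₂₁) / (2 sinθ) = (+0.292356, -0.843638, +0.450337)
rvec = θ·k = (+0.086191, -0.248719, +0.132767)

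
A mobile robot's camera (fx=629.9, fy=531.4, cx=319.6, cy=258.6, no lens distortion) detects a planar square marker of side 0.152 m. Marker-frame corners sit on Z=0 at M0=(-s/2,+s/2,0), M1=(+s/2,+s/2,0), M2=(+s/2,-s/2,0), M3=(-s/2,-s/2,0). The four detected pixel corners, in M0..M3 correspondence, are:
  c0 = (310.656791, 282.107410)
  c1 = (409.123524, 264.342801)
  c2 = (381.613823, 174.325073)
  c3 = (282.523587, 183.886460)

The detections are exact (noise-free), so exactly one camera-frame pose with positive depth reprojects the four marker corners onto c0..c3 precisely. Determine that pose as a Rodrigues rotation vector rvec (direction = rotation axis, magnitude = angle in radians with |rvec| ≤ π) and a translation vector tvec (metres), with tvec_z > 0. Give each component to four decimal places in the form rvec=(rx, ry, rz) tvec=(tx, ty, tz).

rvec=(-0.1505, -0.4663, -0.2117) tvec=(0.0372, -0.0515, 0.8265)

Intrinsics K: fx=629.9, fy=531.4, cx=319.6, cy=258.6
Marker side s = 0.152 m; corners in marker frame (Z=0):
  M0 = (-0.0760, +0.0760, 0)
  M1 = (+0.0760, +0.0760, 0)
  M2 = (+0.0760, -0.0760, 0)
  M3 = (-0.0760, -0.0760, 0)
Detected image corners:
  c0 = (310.656791, 282.107410) px
  c1 = (409.123524, 264.342801) px
  c2 = (381.613823, 174.325073) px
  c3 = (282.523587, 183.886460) px
Planar DLT: solve 8×8 A·h = b for H (H[2,2]=1):
  H  [+842.47396 +143.07060 +347.94709]
  H  [+36.24852 +591.99612 +225.46417]
  H  [+0.55667 -0.11526 +1.00000]
B = K⁻¹H; ‖b₁‖=1.209978, ‖b₂‖=1.209978; λ = 2/(‖b₁‖+‖b₂‖) = 0.826461, sign → tz>0 ⇒ λ=+0.826461
r₁ = λ·B[:,0] = (+0.87194,-0.16751,+0.46007); r₂ = λ·B[:,1] = (+0.23605,+0.96706,-0.09526)
r₃ = r₁×r₂ = (-0.42896,+0.19166,+0.88276); SVD([r₁ r₂ r₃]) → R = UVᵀ:
  R  [+0.87194 +0.23605 -0.42896]
  R  [-0.16751 +0.96706 +0.19166]
  R  [+0.46007 -0.09526 +0.88276]
t = (+0.03719, -0.05153, +0.82646) m
tr R = 2.721757; θ = arccos((tr R − 1)/2) = 0.533802 rad = 30.585°
axis k = ((R−Rᵀ)₃₂, (R−Rᵀ)₁₃, (R−Rᵀ)₂₁) / (2 sinθ) = (-0.281952, -0.873632, -0.396573)
rvec = θ·k = (-0.150506, -0.466347, -0.211692)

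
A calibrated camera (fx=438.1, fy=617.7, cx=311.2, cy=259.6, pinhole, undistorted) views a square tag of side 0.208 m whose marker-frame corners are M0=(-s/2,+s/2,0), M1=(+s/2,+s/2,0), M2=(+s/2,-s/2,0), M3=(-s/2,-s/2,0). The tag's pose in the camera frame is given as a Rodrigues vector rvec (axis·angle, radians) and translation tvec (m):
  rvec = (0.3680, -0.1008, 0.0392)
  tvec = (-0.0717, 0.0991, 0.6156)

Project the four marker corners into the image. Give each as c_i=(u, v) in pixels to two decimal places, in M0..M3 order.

Intrinsics K: fx=438.1, fy=617.7, cx=311.2, cy=259.6
Marker side s = 0.208 m; corners in marker frame (Z=0):
  M0 = (-0.1040, +0.1040, 0)
  M1 = (+0.1040, +0.1040, 0)
  M2 = (+0.1040, -0.1040, 0)
  M3 = (-0.1040, -0.1040, 0)
rvec = (0.3680, -0.1008, 0.0392), |rvec| = θ = 0.38356 rad = 21.977°
Rodrigues: sinθ=0.37423, 1−cosθ=0.07266; R = I + sinθ·[k]× + (1−cosθ)·[k]×²:
    [+0.99422 -0.05657 -0.09122]
    [+0.01992 +0.93236 -0.36099]
    [+0.10547 +0.35709 +0.92810]
t = (-0.0717, 0.0991, 0.6156) m
M0: Pc = R·M0+t = (-0.18098, +0.19399, +0.64177); u = 438.1·(-0.18098)/0.64177 + 311.2 = 187.6535, v = 617.7·(+0.19399)/0.64177 + 259.6 = 446.3174
M1: Pc = R·M1+t = (+0.02582, +0.19814, +0.66371); u = 438.1·(+0.02582)/0.66371 + 311.2 = 328.2408, v = 617.7·(+0.19814)/0.66371 + 259.6 = 444.0028
M2: Pc = R·M2+t = (+0.03758, +0.00421, +0.58943); u = 438.1·(+0.03758)/0.58943 + 311.2 = 339.1332, v = 617.7·(+0.00421)/0.58943 + 259.6 = 264.0090
M3: Pc = R·M3+t = (-0.16922, +0.00006, +0.56749); u = 438.1·(-0.16922)/0.56749 + 311.2 = 180.5666, v = 617.7·(+0.00006)/0.56749 + 259.6 = 259.6684

c0=(187.65, 446.32) c1=(328.24, 444.00) c2=(339.13, 264.01) c3=(180.57, 259.67)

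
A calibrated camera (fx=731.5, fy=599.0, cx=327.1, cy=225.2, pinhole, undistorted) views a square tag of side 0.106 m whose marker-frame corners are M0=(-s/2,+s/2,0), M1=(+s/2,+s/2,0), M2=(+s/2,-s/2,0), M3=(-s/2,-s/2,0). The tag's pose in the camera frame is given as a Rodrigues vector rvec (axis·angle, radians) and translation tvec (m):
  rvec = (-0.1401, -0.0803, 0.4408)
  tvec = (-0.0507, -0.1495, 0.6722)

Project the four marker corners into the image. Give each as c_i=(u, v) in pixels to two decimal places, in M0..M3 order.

c0=(193.66, 112.15) c1=(299.51, 153.98) c2=(347.78, 72.44) c3=(244.80, 31.00)

Intrinsics K: fx=731.5, fy=599.0, cx=327.1, cy=225.2
Marker side s = 0.106 m; corners in marker frame (Z=0):
  M0 = (-0.0530, +0.0530, 0)
  M1 = (+0.0530, +0.0530, 0)
  M2 = (+0.0530, -0.0530, 0)
  M3 = (-0.0530, -0.0530, 0)
rvec = (-0.1401, -0.0803, 0.4408), |rvec| = θ = 0.46945 rad = 26.897°
Rodrigues: sinθ=0.45239, 1−cosθ=0.10818; R = I + sinθ·[k]× + (1−cosθ)·[k]×²:
    [+0.90145 -0.41926 -0.10770]
    [+0.43031 +0.89498 +0.11764]
    [+0.04707 -0.15239 +0.98720]
t = (-0.0507, -0.1495, 0.6722) m
M0: Pc = R·M0+t = (-0.12070, -0.12487, +0.66163); u = 731.5·(-0.12070)/0.66163 + 327.1 = 193.6557, v = 599.0·(-0.12487)/0.66163 + 225.2 = 112.1480
M1: Pc = R·M1+t = (-0.02514, -0.07926, +0.66662); u = 731.5·(-0.02514)/0.66662 + 327.1 = 299.5088, v = 599.0·(-0.07926)/0.66662 + 225.2 = 153.9802
M2: Pc = R·M2+t = (+0.01930, -0.17413, +0.68277); u = 731.5·(+0.01930)/0.68277 + 327.1 = 347.7753, v = 599.0·(-0.17413)/0.68277 + 225.2 = 72.4365
M3: Pc = R·M3+t = (-0.07626, -0.21974, +0.67778); u = 731.5·(-0.07626)/0.67778 + 327.1 = 244.8002, v = 599.0·(-0.21974)/0.67778 + 225.2 = 31.0010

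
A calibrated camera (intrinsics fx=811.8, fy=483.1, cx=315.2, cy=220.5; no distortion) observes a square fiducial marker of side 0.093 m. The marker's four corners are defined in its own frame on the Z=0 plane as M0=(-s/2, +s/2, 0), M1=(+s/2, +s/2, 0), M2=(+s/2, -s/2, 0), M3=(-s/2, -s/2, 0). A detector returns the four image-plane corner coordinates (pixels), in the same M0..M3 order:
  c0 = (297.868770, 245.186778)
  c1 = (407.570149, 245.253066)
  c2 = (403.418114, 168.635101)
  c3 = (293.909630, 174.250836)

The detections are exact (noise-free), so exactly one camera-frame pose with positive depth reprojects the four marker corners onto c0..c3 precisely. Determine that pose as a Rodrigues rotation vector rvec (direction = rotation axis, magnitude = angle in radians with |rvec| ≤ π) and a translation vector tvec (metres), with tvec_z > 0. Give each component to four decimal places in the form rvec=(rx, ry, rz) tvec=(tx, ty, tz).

Intrinsics K: fx=811.8, fy=483.1, cx=315.2, cy=220.5
Marker side s = 0.093 m; corners in marker frame (Z=0):
  M0 = (-0.0465, +0.0465, 0)
  M1 = (+0.0465, +0.0465, 0)
  M2 = (+0.0465, -0.0465, 0)
  M3 = (-0.0465, -0.0465, 0)
Detected image corners:
  c0 = (297.868770, 245.186778) px
  c1 = (407.570149, 245.253066) px
  c2 = (403.418114, 168.635101) px
  c3 = (293.909630, 174.250836) px
Planar DLT: solve 8×8 A·h = b for H (H[2,2]=1):
  H  [+888.28374 +47.67247 +348.58355]
  H  [-202.25326 +794.56280 +208.40491]
  H  [-0.82769 +0.01170 +1.00000]
B = K⁻¹H; ‖b₁‖=1.640313, ‖b₂‖=1.640313; λ = 2/(‖b₁‖+‖b₂‖) = 0.609640, sign → tz>0 ⇒ λ=+0.609640
r₁ = λ·B[:,0] = (+0.86300,-0.02492,-0.50459); r₂ = λ·B[:,1] = (+0.03303,+0.99943,+0.00713)
r₃ = r₁×r₂ = (+0.50413,-0.02282,+0.86333); SVD([r₁ r₂ r₃]) → R = UVᵀ:
  R  [+0.86300 +0.03303 +0.50413]
  R  [-0.02492 +0.99943 -0.02282]
  R  [-0.50459 +0.00713 +0.86333]
t = (+0.02507, -0.01526, +0.60964) m
tr R = 2.725754; θ = arccos((tr R − 1)/2) = 0.529862 rad = 30.359°
axis k = ((R−Rᵀ)₃₂, (R−Rᵀ)₁₃, (R−Rᵀ)₂₁) / (2 sinθ) = (+0.029637, +0.997915, -0.057330)
rvec = θ·k = (+0.015704, +0.528758, -0.030377)

rvec=(0.0157, 0.5288, -0.0304) tvec=(0.0251, -0.0153, 0.6096)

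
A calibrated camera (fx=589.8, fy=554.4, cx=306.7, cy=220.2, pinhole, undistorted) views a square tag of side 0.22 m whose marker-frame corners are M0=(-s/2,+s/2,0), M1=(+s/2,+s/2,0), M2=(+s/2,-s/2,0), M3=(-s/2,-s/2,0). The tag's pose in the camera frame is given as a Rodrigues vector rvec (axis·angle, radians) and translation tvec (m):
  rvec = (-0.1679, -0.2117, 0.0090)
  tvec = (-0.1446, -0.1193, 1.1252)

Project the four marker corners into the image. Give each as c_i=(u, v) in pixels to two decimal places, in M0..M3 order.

c0=(170.02, 213.16) c1=(287.86, 216.31) c2=(287.48, 113.34) c3=(173.48, 106.08)

Intrinsics K: fx=589.8, fy=554.4, cx=306.7, cy=220.2
Marker side s = 0.22 m; corners in marker frame (Z=0):
  M0 = (-0.1100, +0.1100, 0)
  M1 = (+0.1100, +0.1100, 0)
  M2 = (+0.1100, -0.1100, 0)
  M3 = (-0.1100, -0.1100, 0)
rvec = (-0.1679, -0.2117, 0.0090), |rvec| = θ = 0.27035 rad = 15.490°
Rodrigues: sinθ=0.26707, 1−cosθ=0.03632; R = I + sinθ·[k]× + (1−cosθ)·[k]×²:
    [+0.97769 +0.00877 -0.20988]
    [+0.02656 +0.98595 +0.16492]
    [+0.20838 -0.16681 +0.96372]
t = (-0.1446, -0.1193, 1.1252) m
M0: Pc = R·M0+t = (-0.25118, -0.01377, +1.08393); u = 589.8·(-0.25118)/1.08393 + 306.7 = 170.0248, v = 554.4·(-0.01377)/1.08393 + 220.2 = 213.1588
M1: Pc = R·M1+t = (-0.03609, -0.00792, +1.12977); u = 589.8·(-0.03609)/1.12977 + 306.7 = 287.8595, v = 554.4·(-0.00792)/1.12977 + 220.2 = 216.3113
M2: Pc = R·M2+t = (-0.03802, -0.22483, +1.16647); u = 589.8·(-0.03802)/1.16647 + 306.7 = 287.4763, v = 554.4·(-0.22483)/1.16647 + 220.2 = 113.3412
M3: Pc = R·M3+t = (-0.25311, -0.23068, +1.12063); u = 589.8·(-0.25311)/1.12063 + 306.7 = 173.4847, v = 554.4·(-0.23068)/1.12063 + 220.2 = 106.0795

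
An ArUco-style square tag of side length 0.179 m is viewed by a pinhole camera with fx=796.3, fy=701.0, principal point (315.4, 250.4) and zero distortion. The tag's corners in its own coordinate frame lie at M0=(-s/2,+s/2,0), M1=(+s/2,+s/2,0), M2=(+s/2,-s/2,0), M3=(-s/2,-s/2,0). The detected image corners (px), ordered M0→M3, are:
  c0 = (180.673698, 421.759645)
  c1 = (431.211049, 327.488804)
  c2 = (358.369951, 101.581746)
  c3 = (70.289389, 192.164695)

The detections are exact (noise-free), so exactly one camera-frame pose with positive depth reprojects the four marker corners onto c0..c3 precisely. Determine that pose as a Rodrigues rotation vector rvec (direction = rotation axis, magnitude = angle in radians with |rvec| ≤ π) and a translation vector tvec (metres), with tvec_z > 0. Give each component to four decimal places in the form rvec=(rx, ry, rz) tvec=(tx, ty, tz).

rvec=(0.2975, -0.2360, -0.3414) tvec=(-0.0299, 0.0110, 0.4932)

Intrinsics K: fx=796.3, fy=701.0, cx=315.4, cy=250.4
Marker side s = 0.179 m; corners in marker frame (Z=0):
  M0 = (-0.0895, +0.0895, 0)
  M1 = (+0.0895, +0.0895, 0)
  M2 = (+0.0895, -0.0895, 0)
  M3 = (-0.0895, -0.0895, 0)
Detected image corners:
  c0 = (180.673698, 421.759645) px
  c1 = (431.211049, 327.488804) px
  c2 = (358.369951, 101.581746) px
  c3 = (70.289389, 192.164695) px
Planar DLT: solve 8×8 A·h = b for H (H[2,2]=1):
  H  [+1591.27223 +679.43489 +267.13559]
  H  [-423.81640 +1443.41010 +265.97029]
  H  [+0.35721 +0.65729 +1.00000]
B = K⁻¹H; ‖b₁‖=2.027703, ‖b₂‖=2.027703; λ = 2/(‖b₁‖+‖b₂‖) = 0.493169, sign → tz>0 ⇒ λ=+0.493169
r₁ = λ·B[:,0] = (+0.91574,-0.36109,+0.17616); r₂ = λ·B[:,1] = (+0.29240,+0.89968,+0.32415)
r₃ = r₁×r₂ = (-0.27554,-0.24533,+0.92946); SVD([r₁ r₂ r₃]) → R = UVᵀ:
  R  [+0.91574 +0.29240 -0.27554]
  R  [-0.36109 +0.89968 -0.24533]
  R  [+0.17616 +0.32415 +0.92946]
t = (-0.02989, +0.01095, +0.49317) m
tr R = 2.744879; θ = arccos((tr R − 1)/2) = 0.510625 rad = 29.257°
axis k = ((R−Rᵀ)₃₂, (R−Rᵀ)₁₃, (R−Rᵀ)₂₁) / (2 sinθ) = (+0.582628, -0.462126, -0.668569)
rvec = θ·k = (+0.297504, -0.235973, -0.341388)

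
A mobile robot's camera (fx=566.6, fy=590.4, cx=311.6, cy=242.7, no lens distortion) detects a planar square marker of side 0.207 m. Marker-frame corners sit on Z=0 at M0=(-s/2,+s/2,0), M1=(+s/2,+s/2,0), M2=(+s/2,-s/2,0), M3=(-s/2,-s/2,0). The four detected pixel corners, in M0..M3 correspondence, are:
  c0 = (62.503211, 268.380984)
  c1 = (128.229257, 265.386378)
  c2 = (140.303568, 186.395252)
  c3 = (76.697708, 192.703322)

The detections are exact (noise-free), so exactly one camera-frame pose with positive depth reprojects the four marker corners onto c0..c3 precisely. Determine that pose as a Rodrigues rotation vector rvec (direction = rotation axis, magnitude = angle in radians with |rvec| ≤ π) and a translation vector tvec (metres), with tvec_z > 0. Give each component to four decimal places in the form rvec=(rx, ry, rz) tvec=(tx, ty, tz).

Intrinsics K: fx=566.6, fy=590.4, cx=311.6, cy=242.7
Marker side s = 0.207 m; corners in marker frame (Z=0):
  M0 = (-0.1035, +0.1035, 0)
  M1 = (+0.1035, +0.1035, 0)
  M2 = (+0.1035, -0.1035, 0)
  M3 = (-0.1035, -0.1035, 0)
Detected image corners:
  c0 = (62.503211, 268.380984) px
  c1 = (128.229257, 265.386378) px
  c2 = (140.303568, 186.395252) px
  c3 = (76.697708, 192.703322) px
Planar DLT: solve 8×8 A·h = b for H (H[2,2]=1):
  H  [+289.94563 -84.25072 +101.33785]
  H  [-72.66094 +327.10714 +227.45719]
  H  [-0.21919 -0.20291 +1.00000]
B = K⁻¹H; ‖b₁‖=0.669999, ‖b₂‖=0.669999; λ = 2/(‖b₁‖+‖b₂‖) = 1.492541, sign → tz>0 ⇒ λ=+1.492541
r₁ = λ·B[:,0] = (+0.94369,-0.04920,-0.32715); r₂ = λ·B[:,1] = (-0.05538,+0.95143,-0.30285)
r₃ = r₁×r₂ = (+0.32616,+0.30392,+0.89513); SVD([r₁ r₂ r₃]) → R = UVᵀ:
  R  [+0.94369 -0.05538 +0.32616]
  R  [-0.04920 +0.95143 +0.30392]
  R  [-0.32715 -0.30285 +0.89513]
t = (-0.55387, -0.03853, +1.49254) m
tr R = 2.790246; θ = arccos((tr R − 1)/2) = 0.462089 rad = 26.476°
axis k = ((R−Rᵀ)₃₂, (R−Rᵀ)₁₃, (R−Rᵀ)₂₁) / (2 sinθ) = (-0.680509, +0.732707, +0.006928)
rvec = θ·k = (-0.314456, +0.338576, +0.003201)

rvec=(-0.3145, 0.3386, 0.0032) tvec=(-0.5539, -0.0385, 1.4925)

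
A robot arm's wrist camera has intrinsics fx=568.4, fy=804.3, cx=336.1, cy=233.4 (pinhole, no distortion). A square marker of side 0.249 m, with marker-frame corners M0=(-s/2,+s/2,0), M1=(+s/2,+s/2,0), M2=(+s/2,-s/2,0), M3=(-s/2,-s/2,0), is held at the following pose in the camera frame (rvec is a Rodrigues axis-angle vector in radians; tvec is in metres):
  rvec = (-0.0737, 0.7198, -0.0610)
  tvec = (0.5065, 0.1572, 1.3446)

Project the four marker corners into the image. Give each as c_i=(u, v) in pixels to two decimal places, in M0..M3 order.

c0=(503.52, 398.92) c1=(610.20, 407.54) c2=(602.08, 248.01) c3=(497.96, 257.66)

Intrinsics K: fx=568.4, fy=804.3, cx=336.1, cy=233.4
Marker side s = 0.249 m; corners in marker frame (Z=0):
  M0 = (-0.1245, +0.1245, 0)
  M1 = (+0.1245, +0.1245, 0)
  M2 = (+0.1245, -0.1245, 0)
  M3 = (-0.1245, -0.1245, 0)
rvec = (-0.0737, 0.7198, -0.0610), |rvec| = θ = 0.72613 rad = 41.604°
Rodrigues: sinθ=0.66398, 1−cosθ=0.25225; R = I + sinθ·[k]× + (1−cosθ)·[k]×²:
    [+0.75035 +0.03040 +0.66034]
    [-0.08116 +0.99562 +0.04639]
    [-0.65604 -0.08840 +0.74953]
t = (0.5065, 0.1572, 1.3446) m
M0: Pc = R·M0+t = (+0.41687, +0.29126, +1.41527); u = 568.4·(+0.41687)/1.41527 + 336.1 = 503.5215, v = 804.3·(+0.29126)/1.41527 + 233.4 = 398.9228
M1: Pc = R·M1+t = (+0.60370, +0.27105, +1.25192); u = 568.4·(+0.60370)/1.25192 + 336.1 = 610.1955, v = 804.3·(+0.27105)/1.25192 + 233.4 = 407.5377
M2: Pc = R·M2+t = (+0.59613, +0.02314, +1.27393); u = 568.4·(+0.59613)/1.27393 + 336.1 = 602.0823, v = 804.3·(+0.02314)/1.27393 + 233.4 = 248.0101
M3: Pc = R·M3+t = (+0.40930, +0.04335, +1.43728); u = 568.4·(+0.40930)/1.43728 + 336.1 = 497.9640, v = 804.3·(+0.04335)/1.43728 + 233.4 = 257.6582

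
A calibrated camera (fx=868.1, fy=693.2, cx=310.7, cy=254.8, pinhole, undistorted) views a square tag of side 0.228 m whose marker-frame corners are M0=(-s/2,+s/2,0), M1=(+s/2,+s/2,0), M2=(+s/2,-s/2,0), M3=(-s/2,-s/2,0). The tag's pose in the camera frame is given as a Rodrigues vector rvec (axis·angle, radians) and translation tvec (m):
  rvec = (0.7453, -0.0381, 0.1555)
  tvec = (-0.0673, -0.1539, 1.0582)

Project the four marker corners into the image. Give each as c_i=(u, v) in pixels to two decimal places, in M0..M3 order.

c0=(158.24, 201.86) c1=(331.71, 220.38) c2=(365.76, 99.70) c3=(165.64, 75.71)

Intrinsics K: fx=868.1, fy=693.2, cx=310.7, cy=254.8
Marker side s = 0.228 m; corners in marker frame (Z=0):
  M0 = (-0.1140, +0.1140, 0)
  M1 = (+0.1140, +0.1140, 0)
  M2 = (+0.1140, -0.1140, 0)
  M3 = (-0.1140, -0.1140, 0)
rvec = (0.7453, -0.0381, 0.1555), |rvec| = θ = 0.76230 rad = 43.677°
Rodrigues: sinθ=0.69059, 1−cosθ=0.27675; R = I + sinθ·[k]× + (1−cosθ)·[k]×²:
    [+0.98779 -0.15439 +0.02068]
    [+0.12735 +0.72394 -0.67801]
    [+0.08971 +0.67236 +0.73476]
t = (-0.0673, -0.1539, 1.0582) m
M0: Pc = R·M0+t = (-0.19751, -0.08589, +1.12462); u = 868.1·(-0.19751)/1.12462 + 310.7 = 158.2418, v = 693.2·(-0.08589)/1.12462 + 254.8 = 201.8596
M1: Pc = R·M1+t = (+0.02771, -0.05685, +1.14508); u = 868.1·(+0.02771)/1.14508 + 310.7 = 331.7054, v = 693.2·(-0.05685)/1.14508 + 254.8 = 220.3825
M2: Pc = R·M2+t = (+0.06291, -0.22191, +0.99178); u = 868.1·(+0.06291)/0.99178 + 310.7 = 365.7644, v = 693.2·(-0.22191)/0.99178 + 254.8 = 99.6956
M3: Pc = R·M3+t = (-0.16231, -0.25095, +0.97132); u = 868.1·(-0.16231)/0.97132 + 310.7 = 165.6412, v = 693.2·(-0.25095)/0.97132 + 254.8 = 75.7080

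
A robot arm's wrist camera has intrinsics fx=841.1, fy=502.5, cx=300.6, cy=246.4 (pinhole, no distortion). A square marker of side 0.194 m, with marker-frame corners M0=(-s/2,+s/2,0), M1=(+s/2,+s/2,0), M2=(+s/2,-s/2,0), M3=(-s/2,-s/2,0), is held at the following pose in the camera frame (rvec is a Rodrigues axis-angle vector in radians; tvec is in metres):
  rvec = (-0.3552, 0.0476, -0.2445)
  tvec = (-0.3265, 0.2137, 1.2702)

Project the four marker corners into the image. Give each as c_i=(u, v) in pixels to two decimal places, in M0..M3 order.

Intrinsics K: fx=841.1, fy=502.5, cx=300.6, cy=246.4
Marker side s = 0.194 m; corners in marker frame (Z=0):
  M0 = (-0.0970, +0.0970, 0)
  M1 = (+0.0970, +0.0970, 0)
  M2 = (+0.0970, -0.0970, 0)
  M3 = (-0.0970, -0.0970, 0)
rvec = (-0.3552, 0.0476, -0.2445), |rvec| = θ = 0.43384 rad = 24.857°
Rodrigues: sinθ=0.42035, 1−cosθ=0.09264; R = I + sinθ·[k]× + (1−cosθ)·[k]×²:
    [+0.96946 +0.22858 +0.08887]
    [-0.24522 +0.90848 +0.33843]
    [-0.00337 -0.34989 +0.93678]
t = (-0.3265, 0.2137, 1.2702) m
M0: Pc = R·M0+t = (-0.39837, +0.32561, +1.23659); u = 841.1·(-0.39837)/1.23659 + 300.6 = 29.6406, v = 502.5·(+0.32561)/1.23659 + 246.4 = 378.7145
M1: Pc = R·M1+t = (-0.21029, +0.27804, +1.23593); u = 841.1·(-0.21029)/1.23593 + 300.6 = 157.4896, v = 502.5·(+0.27804)/1.23593 + 246.4 = 359.4423
M2: Pc = R·M2+t = (-0.25463, +0.10179, +1.30381); u = 841.1·(-0.25463)/1.30381 + 300.6 = 136.3331, v = 502.5·(+0.10179)/1.30381 + 246.4 = 285.6311
M3: Pc = R·M3+t = (-0.44271, +0.14936, +1.30447); u = 841.1·(-0.44271)/1.30447 + 300.6 = 15.1475, v = 502.5·(+0.14936)/1.30447 + 246.4 = 303.9375

c0=(29.64, 378.71) c1=(157.49, 359.44) c2=(136.33, 285.63) c3=(15.15, 303.94)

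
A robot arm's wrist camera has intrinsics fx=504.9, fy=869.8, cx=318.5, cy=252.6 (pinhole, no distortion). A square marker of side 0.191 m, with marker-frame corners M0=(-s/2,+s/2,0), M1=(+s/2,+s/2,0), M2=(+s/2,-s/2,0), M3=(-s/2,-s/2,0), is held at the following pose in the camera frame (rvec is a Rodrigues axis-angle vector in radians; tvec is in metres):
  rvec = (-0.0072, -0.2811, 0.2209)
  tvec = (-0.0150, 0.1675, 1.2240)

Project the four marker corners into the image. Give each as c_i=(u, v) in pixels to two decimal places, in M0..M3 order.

c0=(265.64, 427.37) c1=(340.33, 448.97) c2=(356.76, 318.54) c3=(283.24, 291.38)

Intrinsics K: fx=504.9, fy=869.8, cx=318.5, cy=252.6
Marker side s = 0.191 m; corners in marker frame (Z=0):
  M0 = (-0.0955, +0.0955, 0)
  M1 = (+0.0955, +0.0955, 0)
  M2 = (+0.0955, -0.0955, 0)
  M3 = (-0.0955, -0.0955, 0)
rvec = (-0.0072, -0.2811, 0.2209), |rvec| = θ = 0.35758 rad = 20.488°
Rodrigues: sinθ=0.35001, 1−cosθ=0.06325; R = I + sinθ·[k]× + (1−cosθ)·[k]×²:
    [+0.93677 -0.21522 -0.27593]
    [+0.21722 +0.97583 -0.02367]
    [+0.27436 -0.03777 +0.96088]
t = (-0.0150, 0.1675, 1.2240) m
M0: Pc = R·M0+t = (-0.12502, +0.23995, +1.19419); u = 504.9·(-0.12502)/1.19419 + 318.5 = 265.6440, v = 869.8·(+0.23995)/1.19419 + 252.6 = 427.3677
M1: Pc = R·M1+t = (+0.05391, +0.28144, +1.24659); u = 504.9·(+0.05391)/1.24659 + 318.5 = 340.3340, v = 869.8·(+0.28144)/1.24659 + 252.6 = 448.9701
M2: Pc = R·M2+t = (+0.09502, +0.09505, +1.25381); u = 504.9·(+0.09502)/1.25381 + 318.5 = 356.7620, v = 869.8·(+0.09505)/1.25381 + 252.6 = 318.5405
M3: Pc = R·M3+t = (-0.08391, +0.05356, +1.20141); u = 504.9·(-0.08391)/1.20141 + 318.5 = 283.2370, v = 869.8·(+0.05356)/1.20141 + 252.6 = 291.3788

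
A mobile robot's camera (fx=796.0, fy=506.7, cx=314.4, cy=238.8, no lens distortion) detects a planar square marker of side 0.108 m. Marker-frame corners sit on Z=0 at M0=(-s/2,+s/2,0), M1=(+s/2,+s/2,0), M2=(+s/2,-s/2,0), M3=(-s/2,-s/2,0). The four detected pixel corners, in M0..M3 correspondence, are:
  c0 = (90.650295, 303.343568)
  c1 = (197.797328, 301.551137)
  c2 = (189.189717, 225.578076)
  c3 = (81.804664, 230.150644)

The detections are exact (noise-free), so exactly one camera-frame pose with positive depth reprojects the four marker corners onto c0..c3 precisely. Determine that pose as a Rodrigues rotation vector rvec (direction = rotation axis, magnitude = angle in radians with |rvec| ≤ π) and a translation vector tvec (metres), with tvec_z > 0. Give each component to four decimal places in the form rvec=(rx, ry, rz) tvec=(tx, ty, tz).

Intrinsics K: fx=796.0, fy=506.7, cx=314.4, cy=238.8
Marker side s = 0.108 m; corners in marker frame (Z=0):
  M0 = (-0.0540, +0.0540, 0)
  M1 = (+0.0540, +0.0540, 0)
  M2 = (+0.0540, -0.0540, 0)
  M3 = (-0.0540, -0.0540, 0)
Detected image corners:
  c0 = (90.650295, 303.343568) px
  c1 = (197.797328, 301.551137) px
  c2 = (189.189717, 225.578076) px
  c3 = (81.804664, 230.150644) px
Planar DLT: solve 8×8 A·h = b for H (H[2,2]=1):
  H  [+945.21814 +87.59970 +138.87830]
  H  [-120.40309 +703.19350 +265.28292]
  H  [-0.34308 +0.04846 +1.00000]
B = K⁻¹H; ‖b₁‖=1.368836, ‖b₂‖=1.368836; λ = 2/(‖b₁‖+‖b₂‖) = 0.730548, sign → tz>0 ⇒ λ=+0.730548
r₁ = λ·B[:,0] = (+0.96649,-0.05547,-0.25064); r₂ = λ·B[:,1] = (+0.06641,+0.99716,+0.03540)
r₃ = r₁×r₂ = (+0.24796,-0.05086,+0.96743); SVD([r₁ r₂ r₃]) → R = UVᵀ:
  R  [+0.96649 +0.06641 +0.24796]
  R  [-0.05547 +0.99716 -0.05086]
  R  [-0.25064 +0.03540 +0.96743]
t = (-0.16109, +0.03818, +0.73055) m
tr R = 2.931089; θ = arccos((tr R − 1)/2) = 0.263269 rad = 15.084°
axis k = ((R−Rᵀ)₃₂, (R−Rᵀ)₁₃, (R−Rᵀ)₂₁) / (2 sinθ) = (+0.165733, +0.957961, -0.234186)
rvec = θ·k = (+0.043632, +0.252201, -0.061654)

rvec=(0.0436, 0.2522, -0.0617) tvec=(-0.1611, 0.0382, 0.7305)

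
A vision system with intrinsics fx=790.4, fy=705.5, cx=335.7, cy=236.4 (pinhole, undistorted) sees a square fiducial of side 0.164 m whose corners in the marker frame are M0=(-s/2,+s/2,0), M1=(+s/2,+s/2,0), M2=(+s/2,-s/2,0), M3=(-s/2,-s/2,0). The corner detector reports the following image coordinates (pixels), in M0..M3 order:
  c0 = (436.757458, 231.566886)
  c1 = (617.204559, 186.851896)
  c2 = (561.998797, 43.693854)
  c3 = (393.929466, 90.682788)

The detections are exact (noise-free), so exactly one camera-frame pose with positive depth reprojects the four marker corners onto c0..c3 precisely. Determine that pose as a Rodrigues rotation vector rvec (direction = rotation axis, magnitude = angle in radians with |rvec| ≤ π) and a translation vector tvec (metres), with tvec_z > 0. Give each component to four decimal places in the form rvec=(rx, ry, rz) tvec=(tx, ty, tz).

Intrinsics K: fx=790.4, fy=705.5, cx=335.7, cy=236.4
Marker side s = 0.164 m; corners in marker frame (Z=0):
  M0 = (-0.0820, +0.0820, 0)
  M1 = (+0.0820, +0.0820, 0)
  M2 = (+0.0820, -0.0820, 0)
  M3 = (-0.0820, -0.0820, 0)
Detected image corners:
  c0 = (436.757458, 231.566886) px
  c1 = (617.204559, 186.851896) px
  c2 = (561.998797, 43.693854) px
  c3 = (393.929466, 90.682788) px
Planar DLT: solve 8×8 A·h = b for H (H[2,2]=1):
  H  [+952.01437 +111.34907 +500.16987]
  H  [-309.88152 +814.46466 +136.44268]
  H  [-0.21769 -0.37188 +1.00000]
B = K⁻¹H; ‖b₁‖=1.365133, ‖b₂‖=1.365133; λ = 2/(‖b₁‖+‖b₂‖) = 0.732529, sign → tz>0 ⇒ λ=+0.732529
r₁ = λ·B[:,0] = (+0.95004,-0.26832,-0.15947); r₂ = λ·B[:,1] = (+0.21890,+0.93695,-0.27241)
r₃ = r₁×r₂ = (+0.22251,+0.22390,+0.94887); SVD([r₁ r₂ r₃]) → R = UVᵀ:
  R  [+0.95004 +0.21890 +0.22251]
  R  [-0.26832 +0.93695 +0.22390]
  R  [-0.15947 -0.27241 +0.94887]
t = (+0.15243, -0.10379, +0.73253) m
tr R = 2.835862; θ = arccos((tr R − 1)/2) = 0.407962 rad = 23.375°
axis k = ((R−Rᵀ)₃₂, (R−Rᵀ)₁₃, (R−Rᵀ)₂₁) / (2 sinθ) = (-0.625489, +0.481390, -0.614025)
rvec = θ·k = (-0.255176, +0.196389, -0.250499)

rvec=(-0.2552, 0.1964, -0.2505) tvec=(0.1524, -0.1038, 0.7325)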